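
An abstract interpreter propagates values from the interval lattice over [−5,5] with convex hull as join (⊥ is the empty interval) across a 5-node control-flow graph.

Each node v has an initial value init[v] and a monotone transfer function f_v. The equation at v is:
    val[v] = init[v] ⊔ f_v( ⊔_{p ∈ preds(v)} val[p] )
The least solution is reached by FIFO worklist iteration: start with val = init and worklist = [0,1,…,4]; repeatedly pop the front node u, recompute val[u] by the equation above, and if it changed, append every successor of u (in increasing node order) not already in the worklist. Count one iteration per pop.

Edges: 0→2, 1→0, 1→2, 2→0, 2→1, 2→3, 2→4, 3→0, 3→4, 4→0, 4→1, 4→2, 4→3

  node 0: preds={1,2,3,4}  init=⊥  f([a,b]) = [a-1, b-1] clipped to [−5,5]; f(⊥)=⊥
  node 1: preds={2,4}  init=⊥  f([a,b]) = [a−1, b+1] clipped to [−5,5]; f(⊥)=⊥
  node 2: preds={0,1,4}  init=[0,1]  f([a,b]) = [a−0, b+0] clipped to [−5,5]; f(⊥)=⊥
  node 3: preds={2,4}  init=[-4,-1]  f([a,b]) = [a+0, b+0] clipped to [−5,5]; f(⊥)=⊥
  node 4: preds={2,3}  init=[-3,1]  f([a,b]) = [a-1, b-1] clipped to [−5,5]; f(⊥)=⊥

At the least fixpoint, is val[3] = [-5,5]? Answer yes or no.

yes

Trace (26 dequeues):
  [1] u=0 | in [-4,1] | out [-5,0] | prev ⊥ | push {}
  [2] u=1 | in [-3,1] | out [-4,2] | prev ⊥ | push {0}
  [3] u=2 | in [-5,2] | out [-5,2] | prev [0,1] | push {1}
  [4] u=3 | in [-5,2] | out [-5,2] | prev [-4,-1] | push {}
  [5] u=4 | in [-5,2] | out [-5,1] | prev [-3,1] | push {2,3}
  [6] u=0 | in [-5,2] | out [-5,1] | prev [-5,0] | push {}
  [7] u=1 | in [-5,2] | out [-5,3] | prev [-4,2] | push {0}
  [8] u=2 | in [-5,3] | out [-5,3] | prev [-5,2] | push {1,4}
  [9] u=3 | in [-5,3] | out [-5,3] | prev [-5,2] | push {}
  [10] u=0 | in [-5,3] | out [-5,2] | prev [-5,1] | push {2}
  [11] u=1 | in [-5,3] | out [-5,4] | prev [-5,3] | push {0}
  [12] u=4 | in [-5,3] | out [-5,2] | prev [-5,1] | push {1,3}
  [13] u=2 | in [-5,4] | out [-5,4] | prev [-5,3] | push {4}
  [14] u=0 | in [-5,4] | out [-5,3] | prev [-5,2] | push {2}
  [15] u=1 | in [-5,4] | out [-5,5] | prev [-5,4] | push {0}
  [16] u=3 | in [-5,4] | out [-5,4] | prev [-5,3] | push {}
  [17] u=4 | in [-5,4] | out [-5,3] | prev [-5,2] | push {1,3}
  [18] u=2 | in [-5,5] | out [-5,5] | prev [-5,4] | push {4}
  [19] u=0 | in [-5,5] | out [-5,4] | prev [-5,3] | push {2}
  [20] u=1 | in [-5,5] | out [-5,5] | ==
  [21] u=3 | in [-5,5] | out [-5,5] | prev [-5,4] | push {0}
  [22] u=4 | in [-5,5] | out [-5,4] | prev [-5,3] | push {1,3}
  [23] u=2 | in [-5,5] | out [-5,5] | ==
  [24] u=0 | in [-5,5] | out [-5,4] | ==
  [25] u=1 | in [-5,5] | out [-5,5] | ==
  [26] u=3 | in [-5,5] | out [-5,5] | ==

Converged values:
  [0] [-5,4]
  [1] [-5,5]
  [2] [-5,5]
  [3] [-5,5]
  [4] [-5,4]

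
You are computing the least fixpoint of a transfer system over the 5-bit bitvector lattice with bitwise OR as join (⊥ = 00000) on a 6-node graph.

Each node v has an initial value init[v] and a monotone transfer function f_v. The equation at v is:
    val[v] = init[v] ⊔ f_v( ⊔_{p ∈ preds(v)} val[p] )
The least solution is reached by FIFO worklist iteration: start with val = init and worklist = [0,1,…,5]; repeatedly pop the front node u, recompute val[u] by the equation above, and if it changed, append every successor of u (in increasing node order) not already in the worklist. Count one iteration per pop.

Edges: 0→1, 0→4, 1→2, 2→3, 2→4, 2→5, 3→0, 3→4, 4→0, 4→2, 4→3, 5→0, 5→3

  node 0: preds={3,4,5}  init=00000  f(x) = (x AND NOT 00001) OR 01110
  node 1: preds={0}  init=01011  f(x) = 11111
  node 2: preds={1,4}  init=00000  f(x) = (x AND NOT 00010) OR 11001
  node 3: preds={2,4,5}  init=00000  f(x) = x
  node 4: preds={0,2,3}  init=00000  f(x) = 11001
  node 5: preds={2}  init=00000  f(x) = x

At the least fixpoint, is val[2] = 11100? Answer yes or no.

no

Trace (11 dequeues):
  [1] u=0 | in 00000 | out 01110 | prev 00000 | push {}
  [2] u=1 | in 01110 | out 11111 | prev 01011 | push {}
  [3] u=2 | in 11111 | out 11101 | prev 00000 | push {}
  [4] u=3 | in 11101 | out 11101 | prev 00000 | push {0}
  [5] u=4 | in 11111 | out 11001 | prev 00000 | push {2,3}
  [6] u=5 | in 11101 | out 11101 | prev 00000 | push {}
  [7] u=0 | in 11101 | out 11110 | prev 01110 | push {1,4}
  [8] u=2 | in 11111 | out 11101 | ==
  [9] u=3 | in 11101 | out 11101 | ==
  [10] u=1 | in 11110 | out 11111 | ==
  [11] u=4 | in 11111 | out 11001 | ==

Converged values:
  [0] 11110
  [1] 11111
  [2] 11101
  [3] 11101
  [4] 11001
  [5] 11101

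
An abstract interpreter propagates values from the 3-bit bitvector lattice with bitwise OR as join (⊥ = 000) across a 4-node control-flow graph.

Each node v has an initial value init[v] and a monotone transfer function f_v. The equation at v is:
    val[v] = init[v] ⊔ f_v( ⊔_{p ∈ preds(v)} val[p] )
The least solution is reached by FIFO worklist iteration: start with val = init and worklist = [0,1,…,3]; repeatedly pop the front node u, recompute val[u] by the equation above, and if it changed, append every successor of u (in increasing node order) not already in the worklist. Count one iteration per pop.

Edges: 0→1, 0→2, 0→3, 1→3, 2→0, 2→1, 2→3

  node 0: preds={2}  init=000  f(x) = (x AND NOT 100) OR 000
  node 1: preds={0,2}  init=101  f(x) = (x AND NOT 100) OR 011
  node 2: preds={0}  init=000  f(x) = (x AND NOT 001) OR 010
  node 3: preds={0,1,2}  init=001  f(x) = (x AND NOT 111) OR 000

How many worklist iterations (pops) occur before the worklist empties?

8

Iteration log — 8 steps:
  step 1. node 0  ⊔preds=000  new=000  stable
  step 2. node 1  ⊔preds=000  new=111  old=101  +wl: 
  step 3. node 2  ⊔preds=000  new=010  old=000  +wl: 0,1
  step 4. node 3  ⊔preds=111  new=001  stable
  step 5. node 0  ⊔preds=010  new=010  old=000  +wl: 2,3
  step 6. node 1  ⊔preds=010  new=111  stable
  step 7. node 2  ⊔preds=010  new=010  stable
  step 8. node 3  ⊔preds=111  new=001  stable

Least fixpoint reached:
  node 0: 010
  node 1: 111
  node 2: 010
  node 3: 001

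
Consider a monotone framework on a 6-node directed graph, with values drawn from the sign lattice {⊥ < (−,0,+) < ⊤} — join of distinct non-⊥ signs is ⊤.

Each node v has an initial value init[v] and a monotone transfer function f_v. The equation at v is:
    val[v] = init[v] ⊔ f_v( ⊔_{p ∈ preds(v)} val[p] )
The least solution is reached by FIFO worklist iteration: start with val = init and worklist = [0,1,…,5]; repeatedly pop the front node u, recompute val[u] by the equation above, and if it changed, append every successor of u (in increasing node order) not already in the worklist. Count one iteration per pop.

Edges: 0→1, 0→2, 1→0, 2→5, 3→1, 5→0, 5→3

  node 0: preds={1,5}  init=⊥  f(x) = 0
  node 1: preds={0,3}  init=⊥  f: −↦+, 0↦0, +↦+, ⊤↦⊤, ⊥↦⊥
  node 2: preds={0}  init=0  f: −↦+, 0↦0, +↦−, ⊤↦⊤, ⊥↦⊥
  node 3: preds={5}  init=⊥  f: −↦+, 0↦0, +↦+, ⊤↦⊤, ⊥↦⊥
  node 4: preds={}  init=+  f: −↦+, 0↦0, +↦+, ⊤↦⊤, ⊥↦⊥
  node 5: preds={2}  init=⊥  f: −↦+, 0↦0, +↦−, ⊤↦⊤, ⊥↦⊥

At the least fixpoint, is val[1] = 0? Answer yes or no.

yes

Trace (9 dequeues):
  [1] u=0 | in ⊥ | out 0 | prev ⊥ | push {}
  [2] u=1 | in 0 | out 0 | prev ⊥ | push {0}
  [3] u=2 | in 0 | out 0 | ==
  [4] u=3 | in ⊥ | out ⊥ | ==
  [5] u=4 | in ⊥ | out + | ==
  [6] u=5 | in 0 | out 0 | prev ⊥ | push {3}
  [7] u=0 | in 0 | out 0 | ==
  [8] u=3 | in 0 | out 0 | prev ⊥ | push {1}
  [9] u=1 | in 0 | out 0 | ==

Converged values:
  [0] 0
  [1] 0
  [2] 0
  [3] 0
  [4] +
  [5] 0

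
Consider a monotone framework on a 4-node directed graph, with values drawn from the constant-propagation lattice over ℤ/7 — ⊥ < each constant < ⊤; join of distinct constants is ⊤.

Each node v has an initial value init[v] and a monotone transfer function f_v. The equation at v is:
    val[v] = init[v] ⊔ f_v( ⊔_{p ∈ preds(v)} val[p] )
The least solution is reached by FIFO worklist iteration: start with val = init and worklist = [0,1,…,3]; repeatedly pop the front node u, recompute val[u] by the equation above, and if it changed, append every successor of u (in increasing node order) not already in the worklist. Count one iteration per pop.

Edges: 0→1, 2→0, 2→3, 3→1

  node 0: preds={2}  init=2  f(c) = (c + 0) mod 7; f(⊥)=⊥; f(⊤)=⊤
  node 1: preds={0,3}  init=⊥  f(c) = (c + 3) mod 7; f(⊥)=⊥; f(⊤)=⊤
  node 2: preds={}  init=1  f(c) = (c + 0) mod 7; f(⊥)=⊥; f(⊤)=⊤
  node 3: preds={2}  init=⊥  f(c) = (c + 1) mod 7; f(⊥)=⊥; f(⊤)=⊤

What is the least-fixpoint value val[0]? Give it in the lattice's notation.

⊤

Iteration log — 5 steps:
  step 1. node 0  ⊔preds=1  new=⊤  old=2  +wl: 
  step 2. node 1  ⊔preds=⊤  new=⊤  old=⊥  +wl: 
  step 3. node 2  ⊔preds=⊥  new=1  stable
  step 4. node 3  ⊔preds=1  new=2  old=⊥  +wl: 1
  step 5. node 1  ⊔preds=⊤  new=⊤  stable

Least fixpoint reached:
  node 0: ⊤
  node 1: ⊤
  node 2: 1
  node 3: 2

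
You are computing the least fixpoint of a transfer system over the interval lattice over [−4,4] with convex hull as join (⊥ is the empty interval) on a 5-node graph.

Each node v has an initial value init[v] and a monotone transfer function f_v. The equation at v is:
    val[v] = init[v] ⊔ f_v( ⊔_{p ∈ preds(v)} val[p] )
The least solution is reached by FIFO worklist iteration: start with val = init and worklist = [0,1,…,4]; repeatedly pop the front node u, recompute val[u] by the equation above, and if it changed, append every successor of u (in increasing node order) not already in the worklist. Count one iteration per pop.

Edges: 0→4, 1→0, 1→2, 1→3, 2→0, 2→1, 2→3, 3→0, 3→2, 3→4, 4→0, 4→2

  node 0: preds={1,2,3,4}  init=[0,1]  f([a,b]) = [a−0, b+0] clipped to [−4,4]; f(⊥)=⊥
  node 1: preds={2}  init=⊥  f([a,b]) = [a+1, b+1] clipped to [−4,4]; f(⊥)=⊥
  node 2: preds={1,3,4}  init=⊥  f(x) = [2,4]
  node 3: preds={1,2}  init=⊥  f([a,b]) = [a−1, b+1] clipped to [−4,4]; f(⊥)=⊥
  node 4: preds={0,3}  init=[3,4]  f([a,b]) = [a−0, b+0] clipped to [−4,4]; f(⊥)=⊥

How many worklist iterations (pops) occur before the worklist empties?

Iteration log — 10 steps:
  step 1. node 0  ⊔preds=[3,4]  new=[0,4]  old=[0,1]  +wl: 
  step 2. node 1  ⊔preds=⊥  new=⊥  stable
  step 3. node 2  ⊔preds=[3,4]  new=[2,4]  old=⊥  +wl: 0,1
  step 4. node 3  ⊔preds=[2,4]  new=[1,4]  old=⊥  +wl: 2
  step 5. node 4  ⊔preds=[0,4]  new=[0,4]  old=[3,4]  +wl: 
  step 6. node 0  ⊔preds=[0,4]  new=[0,4]  stable
  step 7. node 1  ⊔preds=[2,4]  new=[3,4]  old=⊥  +wl: 0,3
  step 8. node 2  ⊔preds=[0,4]  new=[2,4]  stable
  step 9. node 0  ⊔preds=[0,4]  new=[0,4]  stable
  step 10. node 3  ⊔preds=[2,4]  new=[1,4]  stable

Least fixpoint reached:
  node 0: [0,4]
  node 1: [3,4]
  node 2: [2,4]
  node 3: [1,4]
  node 4: [0,4]

10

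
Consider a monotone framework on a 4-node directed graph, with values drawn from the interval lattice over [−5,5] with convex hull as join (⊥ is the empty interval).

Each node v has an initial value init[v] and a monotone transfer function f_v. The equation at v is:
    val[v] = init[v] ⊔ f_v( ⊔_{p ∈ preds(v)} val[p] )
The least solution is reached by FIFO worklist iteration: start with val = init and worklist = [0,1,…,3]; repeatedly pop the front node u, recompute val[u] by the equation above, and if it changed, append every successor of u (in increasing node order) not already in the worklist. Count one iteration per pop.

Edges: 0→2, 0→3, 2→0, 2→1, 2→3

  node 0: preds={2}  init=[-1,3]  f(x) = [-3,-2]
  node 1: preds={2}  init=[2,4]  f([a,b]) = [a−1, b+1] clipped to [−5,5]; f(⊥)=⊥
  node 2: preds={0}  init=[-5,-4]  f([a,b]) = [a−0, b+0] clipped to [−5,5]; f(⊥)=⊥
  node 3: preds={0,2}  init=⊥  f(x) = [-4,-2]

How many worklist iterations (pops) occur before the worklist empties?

6

Worklist (6 pops):
  #1 pop 0: in=[-5,-4] → [-3,3] (was [-1,3]); enqueue []
  #2 pop 1: in=[-5,-4] → [-5,4] (was [2,4]); enqueue []
  #3 pop 2: in=[-3,3] → [-5,3] (was [-5,-4]); enqueue [0,1]
  #4 pop 3: in=[-5,3] → [-4,-2] (was ⊥); enqueue []
  #5 pop 0: in=[-5,3] → [-3,3] (no change)
  #6 pop 1: in=[-5,3] → [-5,4] (no change)

Fixpoint:
  val[0] = [-3,3]
  val[1] = [-5,4]
  val[2] = [-5,3]
  val[3] = [-4,-2]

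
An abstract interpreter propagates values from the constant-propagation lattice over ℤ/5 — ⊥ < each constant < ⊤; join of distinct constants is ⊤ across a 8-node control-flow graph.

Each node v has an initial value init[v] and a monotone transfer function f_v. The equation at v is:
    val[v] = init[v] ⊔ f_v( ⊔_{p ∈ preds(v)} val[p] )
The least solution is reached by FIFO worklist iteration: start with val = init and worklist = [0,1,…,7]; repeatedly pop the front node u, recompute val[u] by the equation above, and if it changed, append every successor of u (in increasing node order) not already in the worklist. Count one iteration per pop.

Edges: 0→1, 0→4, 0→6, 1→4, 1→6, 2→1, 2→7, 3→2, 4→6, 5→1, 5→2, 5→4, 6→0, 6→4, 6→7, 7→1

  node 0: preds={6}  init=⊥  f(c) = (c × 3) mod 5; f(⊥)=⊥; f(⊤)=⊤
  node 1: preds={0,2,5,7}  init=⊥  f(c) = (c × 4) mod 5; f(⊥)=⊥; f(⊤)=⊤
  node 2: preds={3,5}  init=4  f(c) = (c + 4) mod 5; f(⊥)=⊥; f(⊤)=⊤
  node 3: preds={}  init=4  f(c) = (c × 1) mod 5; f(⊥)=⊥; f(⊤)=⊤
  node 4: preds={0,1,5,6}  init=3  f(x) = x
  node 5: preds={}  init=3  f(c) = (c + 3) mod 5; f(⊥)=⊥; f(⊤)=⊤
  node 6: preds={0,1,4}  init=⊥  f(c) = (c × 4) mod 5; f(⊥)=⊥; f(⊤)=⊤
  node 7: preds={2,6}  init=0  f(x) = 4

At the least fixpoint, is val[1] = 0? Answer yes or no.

Trace (13 dequeues):
  [1] u=0 | in ⊥ | out ⊥ | ==
  [2] u=1 | in ⊤ | out ⊤ | prev ⊥ | push {}
  [3] u=2 | in ⊤ | out ⊤ | prev 4 | push {1}
  [4] u=3 | in ⊥ | out 4 | ==
  [5] u=4 | in ⊤ | out ⊤ | prev 3 | push {}
  [6] u=5 | in ⊥ | out 3 | ==
  [7] u=6 | in ⊤ | out ⊤ | prev ⊥ | push {0,4}
  [8] u=7 | in ⊤ | out ⊤ | prev 0 | push {}
  [9] u=1 | in ⊤ | out ⊤ | ==
  [10] u=0 | in ⊤ | out ⊤ | prev ⊥ | push {1,6}
  [11] u=4 | in ⊤ | out ⊤ | ==
  [12] u=1 | in ⊤ | out ⊤ | ==
  [13] u=6 | in ⊤ | out ⊤ | ==

Converged values:
  [0] ⊤
  [1] ⊤
  [2] ⊤
  [3] 4
  [4] ⊤
  [5] 3
  [6] ⊤
  [7] ⊤

no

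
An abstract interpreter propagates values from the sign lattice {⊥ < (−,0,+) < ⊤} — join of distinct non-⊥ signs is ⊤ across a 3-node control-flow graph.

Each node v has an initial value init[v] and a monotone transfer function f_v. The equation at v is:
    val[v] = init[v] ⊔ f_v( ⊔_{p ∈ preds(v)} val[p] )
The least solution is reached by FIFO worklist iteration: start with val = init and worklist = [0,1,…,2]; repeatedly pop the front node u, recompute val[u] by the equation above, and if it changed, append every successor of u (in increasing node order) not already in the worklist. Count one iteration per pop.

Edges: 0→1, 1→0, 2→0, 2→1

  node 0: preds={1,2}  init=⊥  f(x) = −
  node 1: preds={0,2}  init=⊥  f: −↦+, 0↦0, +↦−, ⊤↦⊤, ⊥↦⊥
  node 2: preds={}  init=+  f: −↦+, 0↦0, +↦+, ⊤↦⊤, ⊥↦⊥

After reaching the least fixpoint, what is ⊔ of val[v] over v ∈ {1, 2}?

⊤

Trace (4 dequeues):
  [1] u=0 | in + | out − | prev ⊥ | push {}
  [2] u=1 | in ⊤ | out ⊤ | prev ⊥ | push {0}
  [3] u=2 | in ⊥ | out + | ==
  [4] u=0 | in ⊤ | out − | ==

Converged values:
  [0] −
  [1] ⊤
  [2] +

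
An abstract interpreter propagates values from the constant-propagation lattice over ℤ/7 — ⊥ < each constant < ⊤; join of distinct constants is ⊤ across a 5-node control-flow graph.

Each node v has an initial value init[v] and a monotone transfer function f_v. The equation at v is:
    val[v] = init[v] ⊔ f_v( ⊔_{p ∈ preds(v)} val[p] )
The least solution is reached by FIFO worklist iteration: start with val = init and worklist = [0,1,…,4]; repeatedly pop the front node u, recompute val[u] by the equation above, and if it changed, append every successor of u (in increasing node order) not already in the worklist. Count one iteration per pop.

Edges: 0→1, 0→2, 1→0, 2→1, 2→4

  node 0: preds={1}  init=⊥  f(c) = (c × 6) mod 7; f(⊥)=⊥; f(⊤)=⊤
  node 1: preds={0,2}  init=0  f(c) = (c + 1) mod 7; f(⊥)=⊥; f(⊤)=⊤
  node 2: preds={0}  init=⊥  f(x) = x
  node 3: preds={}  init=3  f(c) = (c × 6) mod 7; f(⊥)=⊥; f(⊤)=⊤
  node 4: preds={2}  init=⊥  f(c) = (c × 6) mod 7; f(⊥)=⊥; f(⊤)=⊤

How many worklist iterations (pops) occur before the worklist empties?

10

Iteration log — 10 steps:
  step 1. node 0  ⊔preds=0  new=0  old=⊥  +wl: 
  step 2. node 1  ⊔preds=0  new=⊤  old=0  +wl: 0
  step 3. node 2  ⊔preds=0  new=0  old=⊥  +wl: 1
  step 4. node 3  ⊔preds=⊥  new=3  stable
  step 5. node 4  ⊔preds=0  new=0  old=⊥  +wl: 
  step 6. node 0  ⊔preds=⊤  new=⊤  old=0  +wl: 2
  step 7. node 1  ⊔preds=⊤  new=⊤  stable
  step 8. node 2  ⊔preds=⊤  new=⊤  old=0  +wl: 1,4
  step 9. node 1  ⊔preds=⊤  new=⊤  stable
  step 10. node 4  ⊔preds=⊤  new=⊤  old=0  +wl: 

Least fixpoint reached:
  node 0: ⊤
  node 1: ⊤
  node 2: ⊤
  node 3: 3
  node 4: ⊤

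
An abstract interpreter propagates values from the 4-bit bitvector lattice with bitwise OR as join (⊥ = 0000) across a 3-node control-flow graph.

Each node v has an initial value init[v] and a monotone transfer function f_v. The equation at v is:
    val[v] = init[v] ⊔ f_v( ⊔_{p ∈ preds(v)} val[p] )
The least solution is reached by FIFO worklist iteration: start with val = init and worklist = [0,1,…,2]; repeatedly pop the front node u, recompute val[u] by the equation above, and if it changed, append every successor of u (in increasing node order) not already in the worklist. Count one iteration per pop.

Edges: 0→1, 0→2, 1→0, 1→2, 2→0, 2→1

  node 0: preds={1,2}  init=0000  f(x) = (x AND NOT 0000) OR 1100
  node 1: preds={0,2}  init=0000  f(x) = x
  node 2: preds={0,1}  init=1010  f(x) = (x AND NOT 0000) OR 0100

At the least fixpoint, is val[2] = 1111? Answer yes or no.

no

Iteration log — 5 steps:
  step 1. node 0  ⊔preds=1010  new=1110  old=0000  +wl: 
  step 2. node 1  ⊔preds=1110  new=1110  old=0000  +wl: 0
  step 3. node 2  ⊔preds=1110  new=1110  old=1010  +wl: 1
  step 4. node 0  ⊔preds=1110  new=1110  stable
  step 5. node 1  ⊔preds=1110  new=1110  stable

Least fixpoint reached:
  node 0: 1110
  node 1: 1110
  node 2: 1110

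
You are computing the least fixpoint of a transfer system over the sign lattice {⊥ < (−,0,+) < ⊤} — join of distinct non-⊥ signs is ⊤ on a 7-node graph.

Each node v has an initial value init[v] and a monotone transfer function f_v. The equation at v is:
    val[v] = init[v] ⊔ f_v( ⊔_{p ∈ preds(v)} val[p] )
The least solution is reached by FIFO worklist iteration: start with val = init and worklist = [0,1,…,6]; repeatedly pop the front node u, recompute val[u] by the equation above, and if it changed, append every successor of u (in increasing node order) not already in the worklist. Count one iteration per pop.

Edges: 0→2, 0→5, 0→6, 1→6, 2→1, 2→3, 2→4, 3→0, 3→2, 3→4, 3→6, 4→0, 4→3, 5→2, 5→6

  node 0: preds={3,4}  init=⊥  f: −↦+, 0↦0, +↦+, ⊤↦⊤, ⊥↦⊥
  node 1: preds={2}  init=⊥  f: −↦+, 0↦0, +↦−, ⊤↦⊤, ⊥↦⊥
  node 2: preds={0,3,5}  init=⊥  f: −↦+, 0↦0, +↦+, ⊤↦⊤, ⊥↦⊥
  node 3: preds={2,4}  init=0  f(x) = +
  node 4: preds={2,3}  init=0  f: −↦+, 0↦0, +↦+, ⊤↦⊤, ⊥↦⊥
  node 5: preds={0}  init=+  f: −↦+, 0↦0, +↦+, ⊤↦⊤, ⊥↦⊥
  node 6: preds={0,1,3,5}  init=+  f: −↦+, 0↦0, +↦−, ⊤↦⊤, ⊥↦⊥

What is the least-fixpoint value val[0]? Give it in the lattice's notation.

Trace (13 dequeues):
  [1] u=0 | in 0 | out 0 | prev ⊥ | push {}
  [2] u=1 | in ⊥ | out ⊥ | ==
  [3] u=2 | in ⊤ | out ⊤ | prev ⊥ | push {1}
  [4] u=3 | in ⊤ | out ⊤ | prev 0 | push {0,2}
  [5] u=4 | in ⊤ | out ⊤ | prev 0 | push {3}
  [6] u=5 | in 0 | out ⊤ | prev + | push {}
  [7] u=6 | in ⊤ | out ⊤ | prev + | push {}
  [8] u=1 | in ⊤ | out ⊤ | prev ⊥ | push {6}
  [9] u=0 | in ⊤ | out ⊤ | prev 0 | push {5}
  [10] u=2 | in ⊤ | out ⊤ | ==
  [11] u=3 | in ⊤ | out ⊤ | ==
  [12] u=6 | in ⊤ | out ⊤ | ==
  [13] u=5 | in ⊤ | out ⊤ | ==

Converged values:
  [0] ⊤
  [1] ⊤
  [2] ⊤
  [3] ⊤
  [4] ⊤
  [5] ⊤
  [6] ⊤

⊤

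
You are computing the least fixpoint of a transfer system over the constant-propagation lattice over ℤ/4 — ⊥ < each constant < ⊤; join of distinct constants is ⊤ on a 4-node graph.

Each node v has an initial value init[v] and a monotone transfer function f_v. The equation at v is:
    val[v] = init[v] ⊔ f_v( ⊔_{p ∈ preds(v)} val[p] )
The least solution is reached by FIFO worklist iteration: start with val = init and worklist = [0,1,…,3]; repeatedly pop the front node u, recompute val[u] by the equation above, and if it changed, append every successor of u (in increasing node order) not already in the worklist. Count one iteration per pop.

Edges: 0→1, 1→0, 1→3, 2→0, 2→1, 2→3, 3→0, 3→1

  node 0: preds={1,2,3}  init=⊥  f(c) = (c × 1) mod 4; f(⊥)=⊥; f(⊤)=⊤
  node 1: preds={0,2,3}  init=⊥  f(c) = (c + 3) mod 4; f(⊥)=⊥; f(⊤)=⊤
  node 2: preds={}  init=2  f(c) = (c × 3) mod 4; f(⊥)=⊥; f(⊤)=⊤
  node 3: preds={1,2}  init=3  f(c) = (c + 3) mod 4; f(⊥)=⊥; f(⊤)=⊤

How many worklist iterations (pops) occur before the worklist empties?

Iteration log — 6 steps:
  step 1. node 0  ⊔preds=⊤  new=⊤  old=⊥  +wl: 
  step 2. node 1  ⊔preds=⊤  new=⊤  old=⊥  +wl: 0
  step 3. node 2  ⊔preds=⊥  new=2  stable
  step 4. node 3  ⊔preds=⊤  new=⊤  old=3  +wl: 1
  step 5. node 0  ⊔preds=⊤  new=⊤  stable
  step 6. node 1  ⊔preds=⊤  new=⊤  stable

Least fixpoint reached:
  node 0: ⊤
  node 1: ⊤
  node 2: 2
  node 3: ⊤

6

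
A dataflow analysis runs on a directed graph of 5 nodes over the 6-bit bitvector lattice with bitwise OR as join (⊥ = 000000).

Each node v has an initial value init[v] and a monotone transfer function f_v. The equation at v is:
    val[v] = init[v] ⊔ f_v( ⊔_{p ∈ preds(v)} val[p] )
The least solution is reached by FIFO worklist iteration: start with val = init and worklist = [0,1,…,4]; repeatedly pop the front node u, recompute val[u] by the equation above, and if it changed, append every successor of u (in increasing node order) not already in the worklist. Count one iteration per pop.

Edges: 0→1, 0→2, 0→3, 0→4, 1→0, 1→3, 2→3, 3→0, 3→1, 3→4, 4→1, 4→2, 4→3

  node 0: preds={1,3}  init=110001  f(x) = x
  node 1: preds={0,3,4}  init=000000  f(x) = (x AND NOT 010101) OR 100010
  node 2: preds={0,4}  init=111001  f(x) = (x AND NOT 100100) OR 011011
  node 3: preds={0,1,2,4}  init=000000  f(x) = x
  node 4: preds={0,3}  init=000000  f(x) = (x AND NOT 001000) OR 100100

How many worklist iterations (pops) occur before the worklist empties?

Trace (15 dequeues):
  [1] u=0 | in 000000 | out 110001 | ==
  [2] u=1 | in 110001 | out 100010 | prev 000000 | push {0}
  [3] u=2 | in 110001 | out 111011 | prev 111001 | push {}
  [4] u=3 | in 111011 | out 111011 | prev 000000 | push {1}
  [5] u=4 | in 111011 | out 110111 | prev 000000 | push {2,3}
  [6] u=0 | in 111011 | out 111011 | prev 110001 | push {4}
  [7] u=1 | in 111111 | out 101010 | prev 100010 | push {0}
  [8] u=2 | in 111111 | out 111011 | ==
  [9] u=3 | in 111111 | out 111111 | prev 111011 | push {1}
  [10] u=4 | in 111111 | out 110111 | ==
  [11] u=0 | in 111111 | out 111111 | prev 111011 | push {2,3,4}
  [12] u=1 | in 111111 | out 101010 | ==
  [13] u=2 | in 111111 | out 111011 | ==
  [14] u=3 | in 111111 | out 111111 | ==
  [15] u=4 | in 111111 | out 110111 | ==

Converged values:
  [0] 111111
  [1] 101010
  [2] 111011
  [3] 111111
  [4] 110111

15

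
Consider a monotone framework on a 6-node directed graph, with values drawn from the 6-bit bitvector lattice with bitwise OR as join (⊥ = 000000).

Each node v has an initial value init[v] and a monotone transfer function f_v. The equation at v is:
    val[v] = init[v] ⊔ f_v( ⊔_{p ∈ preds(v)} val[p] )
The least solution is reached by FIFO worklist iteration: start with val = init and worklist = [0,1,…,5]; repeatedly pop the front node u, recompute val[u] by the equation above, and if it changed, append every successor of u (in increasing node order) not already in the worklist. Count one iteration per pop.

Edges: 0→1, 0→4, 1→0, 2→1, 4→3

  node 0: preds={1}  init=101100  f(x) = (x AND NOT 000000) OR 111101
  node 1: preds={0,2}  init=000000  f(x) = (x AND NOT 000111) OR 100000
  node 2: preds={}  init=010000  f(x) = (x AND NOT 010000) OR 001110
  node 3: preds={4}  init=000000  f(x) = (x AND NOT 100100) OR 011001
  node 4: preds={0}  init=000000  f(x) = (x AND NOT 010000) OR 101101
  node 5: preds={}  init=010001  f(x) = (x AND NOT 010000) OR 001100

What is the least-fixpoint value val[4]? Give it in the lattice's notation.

101101

Worklist (9 pops):
  #1 pop 0: in=000000 → 111101 (was 101100); enqueue []
  #2 pop 1: in=111101 → 111000 (was 000000); enqueue [0]
  #3 pop 2: in=000000 → 011110 (was 010000); enqueue [1]
  #4 pop 3: in=000000 → 011001 (was 000000); enqueue []
  #5 pop 4: in=111101 → 101101 (was 000000); enqueue [3]
  #6 pop 5: in=000000 → 011101 (was 010001); enqueue []
  #7 pop 0: in=111000 → 111101 (no change)
  #8 pop 1: in=111111 → 111000 (no change)
  #9 pop 3: in=101101 → 011001 (no change)

Fixpoint:
  val[0] = 111101
  val[1] = 111000
  val[2] = 011110
  val[3] = 011001
  val[4] = 101101
  val[5] = 011101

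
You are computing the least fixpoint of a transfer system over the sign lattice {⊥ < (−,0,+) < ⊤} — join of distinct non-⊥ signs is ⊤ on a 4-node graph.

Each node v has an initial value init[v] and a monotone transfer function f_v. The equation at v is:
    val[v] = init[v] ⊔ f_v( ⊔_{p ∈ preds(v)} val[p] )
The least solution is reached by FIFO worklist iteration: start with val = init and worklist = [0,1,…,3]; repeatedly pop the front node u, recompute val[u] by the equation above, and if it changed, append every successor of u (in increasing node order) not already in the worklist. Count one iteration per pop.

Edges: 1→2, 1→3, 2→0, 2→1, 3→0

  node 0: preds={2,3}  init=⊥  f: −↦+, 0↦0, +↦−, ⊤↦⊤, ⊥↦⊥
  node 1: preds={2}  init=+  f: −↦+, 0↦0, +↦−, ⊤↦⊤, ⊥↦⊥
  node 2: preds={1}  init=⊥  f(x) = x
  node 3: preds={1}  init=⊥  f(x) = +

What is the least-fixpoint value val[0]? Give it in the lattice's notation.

Iteration log — 10 steps:
  step 1. node 0  ⊔preds=⊥  new=⊥  stable
  step 2. node 1  ⊔preds=⊥  new=+  stable
  step 3. node 2  ⊔preds=+  new=+  old=⊥  +wl: 0,1
  step 4. node 3  ⊔preds=+  new=+  old=⊥  +wl: 
  step 5. node 0  ⊔preds=+  new=−  old=⊥  +wl: 
  step 6. node 1  ⊔preds=+  new=⊤  old=+  +wl: 2,3
  step 7. node 2  ⊔preds=⊤  new=⊤  old=+  +wl: 0,1
  step 8. node 3  ⊔preds=⊤  new=+  stable
  step 9. node 0  ⊔preds=⊤  new=⊤  old=−  +wl: 
  step 10. node 1  ⊔preds=⊤  new=⊤  stable

Least fixpoint reached:
  node 0: ⊤
  node 1: ⊤
  node 2: ⊤
  node 3: +

⊤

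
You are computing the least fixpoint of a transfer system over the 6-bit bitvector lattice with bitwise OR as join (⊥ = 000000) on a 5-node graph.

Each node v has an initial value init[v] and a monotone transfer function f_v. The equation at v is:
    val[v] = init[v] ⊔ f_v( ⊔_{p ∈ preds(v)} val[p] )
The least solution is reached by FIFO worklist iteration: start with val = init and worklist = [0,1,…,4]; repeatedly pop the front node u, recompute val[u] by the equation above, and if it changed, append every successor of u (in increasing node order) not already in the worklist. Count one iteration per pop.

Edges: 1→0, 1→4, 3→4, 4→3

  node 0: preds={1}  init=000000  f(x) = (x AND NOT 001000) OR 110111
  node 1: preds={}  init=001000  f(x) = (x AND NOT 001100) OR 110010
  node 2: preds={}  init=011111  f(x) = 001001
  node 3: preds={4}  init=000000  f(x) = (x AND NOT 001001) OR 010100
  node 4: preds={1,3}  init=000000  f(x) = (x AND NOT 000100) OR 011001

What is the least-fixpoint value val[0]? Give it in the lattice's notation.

Iteration log — 8 steps:
  step 1. node 0  ⊔preds=001000  new=110111  old=000000  +wl: 
  step 2. node 1  ⊔preds=000000  new=111010  old=001000  +wl: 0
  step 3. node 2  ⊔preds=000000  new=011111  stable
  step 4. node 3  ⊔preds=000000  new=010100  old=000000  +wl: 
  step 5. node 4  ⊔preds=111110  new=111011  old=000000  +wl: 3
  step 6. node 0  ⊔preds=111010  new=110111  stable
  step 7. node 3  ⊔preds=111011  new=110110  old=010100  +wl: 4
  step 8. node 4  ⊔preds=111110  new=111011  stable

Least fixpoint reached:
  node 0: 110111
  node 1: 111010
  node 2: 011111
  node 3: 110110
  node 4: 111011

110111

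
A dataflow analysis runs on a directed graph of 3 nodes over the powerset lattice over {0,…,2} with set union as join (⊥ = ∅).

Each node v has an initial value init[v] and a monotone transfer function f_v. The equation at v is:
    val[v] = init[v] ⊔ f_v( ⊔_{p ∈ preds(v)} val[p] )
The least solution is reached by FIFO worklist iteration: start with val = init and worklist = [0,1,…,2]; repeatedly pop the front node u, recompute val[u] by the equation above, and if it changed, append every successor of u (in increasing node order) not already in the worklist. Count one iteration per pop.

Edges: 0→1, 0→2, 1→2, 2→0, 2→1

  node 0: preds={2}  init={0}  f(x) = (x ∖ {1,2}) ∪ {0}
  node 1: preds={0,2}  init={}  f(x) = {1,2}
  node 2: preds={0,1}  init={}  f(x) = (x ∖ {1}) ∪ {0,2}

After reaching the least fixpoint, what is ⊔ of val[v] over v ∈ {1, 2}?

{0,1,2}

Trace (5 dequeues):
  [1] u=0 | in {} | out {0} | ==
  [2] u=1 | in {0} | out {1,2} | prev {} | push {}
  [3] u=2 | in {0,1,2} | out {0,2} | prev {} | push {0,1}
  [4] u=0 | in {0,2} | out {0} | ==
  [5] u=1 | in {0,2} | out {1,2} | ==

Converged values:
  [0] {0}
  [1] {1,2}
  [2] {0,2}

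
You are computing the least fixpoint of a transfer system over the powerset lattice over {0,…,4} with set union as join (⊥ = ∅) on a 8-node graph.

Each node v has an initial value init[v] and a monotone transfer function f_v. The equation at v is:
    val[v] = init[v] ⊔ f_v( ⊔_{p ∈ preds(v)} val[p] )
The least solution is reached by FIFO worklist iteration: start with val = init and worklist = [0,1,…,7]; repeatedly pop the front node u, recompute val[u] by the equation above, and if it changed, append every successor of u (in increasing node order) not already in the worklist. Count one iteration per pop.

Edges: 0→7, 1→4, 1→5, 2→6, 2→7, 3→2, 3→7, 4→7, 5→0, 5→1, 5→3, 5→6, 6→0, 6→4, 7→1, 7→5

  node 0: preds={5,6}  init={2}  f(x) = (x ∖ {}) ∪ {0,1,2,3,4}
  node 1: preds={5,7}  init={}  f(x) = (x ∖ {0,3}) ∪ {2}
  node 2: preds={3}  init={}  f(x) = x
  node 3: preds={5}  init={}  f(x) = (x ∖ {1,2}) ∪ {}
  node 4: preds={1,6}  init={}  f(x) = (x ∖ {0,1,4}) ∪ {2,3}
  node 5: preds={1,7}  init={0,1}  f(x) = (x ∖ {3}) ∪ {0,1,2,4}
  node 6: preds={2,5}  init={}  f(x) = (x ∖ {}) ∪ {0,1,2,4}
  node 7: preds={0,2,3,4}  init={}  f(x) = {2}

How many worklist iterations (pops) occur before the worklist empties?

Worklist (19 pops):
  #1 pop 0: in={0,1} → {0,1,2,3,4} (was {2}); enqueue []
  #2 pop 1: in={0,1} → {1,2} (was {}); enqueue []
  #3 pop 2: in={} → {} (no change)
  #4 pop 3: in={0,1} → {0} (was {}); enqueue [2]
  #5 pop 4: in={1,2} → {2,3} (was {}); enqueue []
  #6 pop 5: in={1,2} → {0,1,2,4} (was {0,1}); enqueue [0,1,3]
  #7 pop 6: in={0,1,2,4} → {0,1,2,4} (was {}); enqueue [4]
  #8 pop 7: in={0,1,2,3,4} → {2} (was {}); enqueue [5]
  #9 pop 2: in={0} → {0} (was {}); enqueue [6,7]
  #10 pop 0: in={0,1,2,4} → {0,1,2,3,4} (no change)
  #11 pop 1: in={0,1,2,4} → {1,2,4} (was {1,2}); enqueue []
  #12 pop 3: in={0,1,2,4} → {0,4} (was {0}); enqueue [2]
  #13 pop 4: in={0,1,2,4} → {2,3} (no change)
  #14 pop 5: in={1,2,4} → {0,1,2,4} (no change)
  #15 pop 6: in={0,1,2,4} → {0,1,2,4} (no change)
  #16 pop 7: in={0,1,2,3,4} → {2} (no change)
  #17 pop 2: in={0,4} → {0,4} (was {0}); enqueue [6,7]
  #18 pop 6: in={0,1,2,4} → {0,1,2,4} (no change)
  #19 pop 7: in={0,1,2,3,4} → {2} (no change)

Fixpoint:
  val[0] = {0,1,2,3,4}
  val[1] = {1,2,4}
  val[2] = {0,4}
  val[3] = {0,4}
  val[4] = {2,3}
  val[5] = {0,1,2,4}
  val[6] = {0,1,2,4}
  val[7] = {2}

19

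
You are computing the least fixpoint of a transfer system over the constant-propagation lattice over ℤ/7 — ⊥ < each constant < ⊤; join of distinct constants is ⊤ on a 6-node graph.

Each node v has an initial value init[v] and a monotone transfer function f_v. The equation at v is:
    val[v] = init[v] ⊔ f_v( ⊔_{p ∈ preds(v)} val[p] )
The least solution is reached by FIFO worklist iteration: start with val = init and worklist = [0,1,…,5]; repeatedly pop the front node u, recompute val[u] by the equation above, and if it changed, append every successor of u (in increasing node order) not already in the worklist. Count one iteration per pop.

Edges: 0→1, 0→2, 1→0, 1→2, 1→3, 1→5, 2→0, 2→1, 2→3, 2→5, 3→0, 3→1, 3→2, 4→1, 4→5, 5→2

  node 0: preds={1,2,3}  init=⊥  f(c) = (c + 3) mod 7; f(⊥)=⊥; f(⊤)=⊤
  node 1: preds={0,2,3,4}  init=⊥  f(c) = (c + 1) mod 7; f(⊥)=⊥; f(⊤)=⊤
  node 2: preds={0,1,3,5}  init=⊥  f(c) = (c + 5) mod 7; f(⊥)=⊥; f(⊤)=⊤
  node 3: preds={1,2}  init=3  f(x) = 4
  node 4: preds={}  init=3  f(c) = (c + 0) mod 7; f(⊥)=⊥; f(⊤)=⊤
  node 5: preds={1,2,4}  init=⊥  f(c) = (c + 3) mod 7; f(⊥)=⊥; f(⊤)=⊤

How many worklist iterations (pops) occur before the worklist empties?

Iteration log — 9 steps:
  step 1. node 0  ⊔preds=3  new=6  old=⊥  +wl: 
  step 2. node 1  ⊔preds=⊤  new=⊤  old=⊥  +wl: 0
  step 3. node 2  ⊔preds=⊤  new=⊤  old=⊥  +wl: 1
  step 4. node 3  ⊔preds=⊤  new=⊤  old=3  +wl: 2
  step 5. node 4  ⊔preds=⊥  new=3  stable
  step 6. node 5  ⊔preds=⊤  new=⊤  old=⊥  +wl: 
  step 7. node 0  ⊔preds=⊤  new=⊤  old=6  +wl: 
  step 8. node 1  ⊔preds=⊤  new=⊤  stable
  step 9. node 2  ⊔preds=⊤  new=⊤  stable

Least fixpoint reached:
  node 0: ⊤
  node 1: ⊤
  node 2: ⊤
  node 3: ⊤
  node 4: 3
  node 5: ⊤

9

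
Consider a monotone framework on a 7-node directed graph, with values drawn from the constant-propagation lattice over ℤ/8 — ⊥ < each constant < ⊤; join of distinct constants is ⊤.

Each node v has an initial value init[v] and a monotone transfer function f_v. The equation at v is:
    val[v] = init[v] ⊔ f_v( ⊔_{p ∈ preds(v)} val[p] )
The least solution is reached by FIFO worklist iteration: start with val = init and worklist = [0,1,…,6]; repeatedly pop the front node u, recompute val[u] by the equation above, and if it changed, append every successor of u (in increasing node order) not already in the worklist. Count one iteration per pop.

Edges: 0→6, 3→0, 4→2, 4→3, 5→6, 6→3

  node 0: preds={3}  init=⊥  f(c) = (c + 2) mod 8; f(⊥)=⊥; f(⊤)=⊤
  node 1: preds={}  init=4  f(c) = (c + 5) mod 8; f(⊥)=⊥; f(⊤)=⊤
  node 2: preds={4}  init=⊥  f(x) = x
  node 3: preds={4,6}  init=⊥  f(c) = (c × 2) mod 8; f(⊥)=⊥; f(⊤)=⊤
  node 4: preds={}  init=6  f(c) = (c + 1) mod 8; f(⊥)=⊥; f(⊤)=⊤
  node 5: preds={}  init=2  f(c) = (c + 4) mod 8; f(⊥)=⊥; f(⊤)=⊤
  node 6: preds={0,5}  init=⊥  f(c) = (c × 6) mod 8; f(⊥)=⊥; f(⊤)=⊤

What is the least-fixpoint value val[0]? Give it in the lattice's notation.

⊤

Trace (13 dequeues):
  [1] u=0 | in ⊥ | out ⊥ | ==
  [2] u=1 | in ⊥ | out 4 | ==
  [3] u=2 | in 6 | out 6 | prev ⊥ | push {}
  [4] u=3 | in 6 | out 4 | prev ⊥ | push {0}
  [5] u=4 | in ⊥ | out 6 | ==
  [6] u=5 | in ⊥ | out 2 | ==
  [7] u=6 | in 2 | out 4 | prev ⊥ | push {3}
  [8] u=0 | in 4 | out 6 | prev ⊥ | push {6}
  [9] u=3 | in ⊤ | out ⊤ | prev 4 | push {0}
  [10] u=6 | in ⊤ | out ⊤ | prev 4 | push {3}
  [11] u=0 | in ⊤ | out ⊤ | prev 6 | push {6}
  [12] u=3 | in ⊤ | out ⊤ | ==
  [13] u=6 | in ⊤ | out ⊤ | ==

Converged values:
  [0] ⊤
  [1] 4
  [2] 6
  [3] ⊤
  [4] 6
  [5] 2
  [6] ⊤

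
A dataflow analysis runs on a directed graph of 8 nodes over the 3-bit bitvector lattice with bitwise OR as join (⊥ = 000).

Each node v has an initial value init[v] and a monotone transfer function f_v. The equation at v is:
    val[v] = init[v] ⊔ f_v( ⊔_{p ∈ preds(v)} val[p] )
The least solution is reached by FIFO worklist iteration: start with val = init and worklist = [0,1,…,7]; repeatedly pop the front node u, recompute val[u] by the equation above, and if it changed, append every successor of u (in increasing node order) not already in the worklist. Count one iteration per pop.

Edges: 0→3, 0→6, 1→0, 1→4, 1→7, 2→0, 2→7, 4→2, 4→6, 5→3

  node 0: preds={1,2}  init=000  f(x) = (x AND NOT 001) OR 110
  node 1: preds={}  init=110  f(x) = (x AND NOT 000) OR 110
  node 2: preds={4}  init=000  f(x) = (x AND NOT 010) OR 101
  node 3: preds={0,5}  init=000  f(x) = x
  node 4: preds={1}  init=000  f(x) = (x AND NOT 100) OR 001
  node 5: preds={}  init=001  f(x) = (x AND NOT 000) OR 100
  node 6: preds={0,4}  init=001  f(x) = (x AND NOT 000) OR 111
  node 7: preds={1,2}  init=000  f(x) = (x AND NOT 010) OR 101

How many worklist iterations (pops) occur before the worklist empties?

11

Trace (11 dequeues):
  [1] u=0 | in 110 | out 110 | prev 000 | push {}
  [2] u=1 | in 000 | out 110 | ==
  [3] u=2 | in 000 | out 101 | prev 000 | push {0}
  [4] u=3 | in 111 | out 111 | prev 000 | push {}
  [5] u=4 | in 110 | out 011 | prev 000 | push {2}
  [6] u=5 | in 000 | out 101 | prev 001 | push {3}
  [7] u=6 | in 111 | out 111 | prev 001 | push {}
  [8] u=7 | in 111 | out 101 | prev 000 | push {}
  [9] u=0 | in 111 | out 110 | ==
  [10] u=2 | in 011 | out 101 | ==
  [11] u=3 | in 111 | out 111 | ==

Converged values:
  [0] 110
  [1] 110
  [2] 101
  [3] 111
  [4] 011
  [5] 101
  [6] 111
  [7] 101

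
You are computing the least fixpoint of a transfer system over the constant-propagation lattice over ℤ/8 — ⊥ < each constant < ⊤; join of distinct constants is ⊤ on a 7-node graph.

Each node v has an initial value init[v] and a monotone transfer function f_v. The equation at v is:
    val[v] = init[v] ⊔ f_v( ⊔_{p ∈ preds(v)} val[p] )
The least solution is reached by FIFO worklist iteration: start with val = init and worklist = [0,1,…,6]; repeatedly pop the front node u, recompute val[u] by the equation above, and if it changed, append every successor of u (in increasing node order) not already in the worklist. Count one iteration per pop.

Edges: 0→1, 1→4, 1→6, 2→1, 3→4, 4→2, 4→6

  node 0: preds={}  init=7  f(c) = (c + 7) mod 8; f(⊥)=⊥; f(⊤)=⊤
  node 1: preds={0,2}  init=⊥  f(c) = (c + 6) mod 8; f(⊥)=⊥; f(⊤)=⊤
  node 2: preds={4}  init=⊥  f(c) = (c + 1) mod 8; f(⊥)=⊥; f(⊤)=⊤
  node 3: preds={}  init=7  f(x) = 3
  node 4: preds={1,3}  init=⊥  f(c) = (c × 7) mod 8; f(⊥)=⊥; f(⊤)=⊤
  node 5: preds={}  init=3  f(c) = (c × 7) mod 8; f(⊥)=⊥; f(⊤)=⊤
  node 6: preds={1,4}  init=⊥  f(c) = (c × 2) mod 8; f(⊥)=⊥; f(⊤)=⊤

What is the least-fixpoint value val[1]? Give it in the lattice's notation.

Iteration log — 11 steps:
  step 1. node 0  ⊔preds=⊥  new=7  stable
  step 2. node 1  ⊔preds=7  new=5  old=⊥  +wl: 
  step 3. node 2  ⊔preds=⊥  new=⊥  stable
  step 4. node 3  ⊔preds=⊥  new=⊤  old=7  +wl: 
  step 5. node 4  ⊔preds=⊤  new=⊤  old=⊥  +wl: 2
  step 6. node 5  ⊔preds=⊥  new=3  stable
  step 7. node 6  ⊔preds=⊤  new=⊤  old=⊥  +wl: 
  step 8. node 2  ⊔preds=⊤  new=⊤  old=⊥  +wl: 1
  step 9. node 1  ⊔preds=⊤  new=⊤  old=5  +wl: 4,6
  step 10. node 4  ⊔preds=⊤  new=⊤  stable
  step 11. node 6  ⊔preds=⊤  new=⊤  stable

Least fixpoint reached:
  node 0: 7
  node 1: ⊤
  node 2: ⊤
  node 3: ⊤
  node 4: ⊤
  node 5: 3
  node 6: ⊤

⊤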